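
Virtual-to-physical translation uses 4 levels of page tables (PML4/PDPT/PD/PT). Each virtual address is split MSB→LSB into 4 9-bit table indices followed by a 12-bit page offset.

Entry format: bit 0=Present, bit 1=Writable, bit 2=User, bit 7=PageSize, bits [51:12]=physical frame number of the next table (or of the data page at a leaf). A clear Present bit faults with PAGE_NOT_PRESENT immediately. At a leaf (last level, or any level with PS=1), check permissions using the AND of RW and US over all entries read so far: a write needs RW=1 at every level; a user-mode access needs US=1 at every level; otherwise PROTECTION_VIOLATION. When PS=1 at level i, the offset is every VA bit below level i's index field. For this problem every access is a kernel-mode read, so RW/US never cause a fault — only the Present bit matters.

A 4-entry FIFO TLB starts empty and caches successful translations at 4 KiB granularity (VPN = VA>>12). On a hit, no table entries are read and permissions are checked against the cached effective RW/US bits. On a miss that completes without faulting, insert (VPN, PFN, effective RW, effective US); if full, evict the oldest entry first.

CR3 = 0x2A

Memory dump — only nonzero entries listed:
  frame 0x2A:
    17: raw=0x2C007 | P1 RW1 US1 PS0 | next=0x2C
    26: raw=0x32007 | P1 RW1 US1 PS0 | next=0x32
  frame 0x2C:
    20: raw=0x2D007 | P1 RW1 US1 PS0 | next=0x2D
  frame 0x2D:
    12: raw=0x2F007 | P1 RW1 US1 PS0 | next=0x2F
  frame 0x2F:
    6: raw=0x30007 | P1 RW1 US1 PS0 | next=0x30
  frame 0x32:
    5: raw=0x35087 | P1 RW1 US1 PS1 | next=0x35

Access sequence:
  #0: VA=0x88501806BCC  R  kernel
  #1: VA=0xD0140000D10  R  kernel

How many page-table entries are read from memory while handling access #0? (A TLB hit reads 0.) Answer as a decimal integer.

Walk each access:
#0 VA=0x88501806BCC (r,kernel):
  L0 @0x2A[17] → 0x2C007  P=1,RW=1,US=1,PS=0
  L1 @0x2C[20] → 0x2D007  P=1,RW=1,US=1,PS=0
  L2 @0x2D[12] → 0x2F007  P=1,RW=1,US=1,PS=0
  L3 @0x2F[6] → 0x30007  P=1,RW=1,US=1,PS=0
  ✓ 0x30BCC  — 4 lookups
#1 VA=0xD0140000D10 (r,kernel):
  L0 @0x2A[26] → 0x32007  P=1,RW=1,US=1,PS=0
  L1 @0x32[5] → 0x35087  P=1,RW=1,US=1,PS=1
  ✓ 0x35D10 (huge @L1)  — 2 lookups

Entries read for #0: 4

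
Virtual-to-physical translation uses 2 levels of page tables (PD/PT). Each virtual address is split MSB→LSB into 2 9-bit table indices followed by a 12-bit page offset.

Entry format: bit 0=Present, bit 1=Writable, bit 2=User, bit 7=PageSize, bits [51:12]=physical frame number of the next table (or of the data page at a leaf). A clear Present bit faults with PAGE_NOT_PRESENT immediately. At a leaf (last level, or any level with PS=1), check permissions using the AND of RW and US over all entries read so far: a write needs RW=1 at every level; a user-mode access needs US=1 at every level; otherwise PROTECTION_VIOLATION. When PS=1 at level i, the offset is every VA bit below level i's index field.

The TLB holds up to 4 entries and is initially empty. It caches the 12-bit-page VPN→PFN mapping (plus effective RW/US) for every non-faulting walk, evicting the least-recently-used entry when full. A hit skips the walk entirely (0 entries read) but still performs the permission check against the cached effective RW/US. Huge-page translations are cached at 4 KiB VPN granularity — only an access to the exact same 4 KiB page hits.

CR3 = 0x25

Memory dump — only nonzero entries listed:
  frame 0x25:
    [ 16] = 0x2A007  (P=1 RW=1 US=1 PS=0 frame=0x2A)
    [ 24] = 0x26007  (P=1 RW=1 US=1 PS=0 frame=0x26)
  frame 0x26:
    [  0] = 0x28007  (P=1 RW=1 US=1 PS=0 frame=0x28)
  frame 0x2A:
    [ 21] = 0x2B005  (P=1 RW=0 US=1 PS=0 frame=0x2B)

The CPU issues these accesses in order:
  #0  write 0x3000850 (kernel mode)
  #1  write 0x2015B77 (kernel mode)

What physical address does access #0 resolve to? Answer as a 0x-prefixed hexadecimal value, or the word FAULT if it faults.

Walk each access:
#0 VA=0x3000850 (w,kernel):
  L0 @0x25[24] → 0x26007  P=1,RW=1,US=1,PS=0
  L1 @0x26[0] → 0x28007  P=1,RW=1,US=1,PS=0
  ⇒ phys 0x28850  [2 reads]
#1 VA=0x2015B77 (w,kernel):
  L0 @0x25[16] → 0x2A007  P=1,RW=1,US=1,PS=0
  L1 @0x2A[21] → 0x2B005  P=1,RW=0,US=1,PS=0
  → PROTECTION_VIOLATION  (2 entries read)

Access #0 PA: 0x28850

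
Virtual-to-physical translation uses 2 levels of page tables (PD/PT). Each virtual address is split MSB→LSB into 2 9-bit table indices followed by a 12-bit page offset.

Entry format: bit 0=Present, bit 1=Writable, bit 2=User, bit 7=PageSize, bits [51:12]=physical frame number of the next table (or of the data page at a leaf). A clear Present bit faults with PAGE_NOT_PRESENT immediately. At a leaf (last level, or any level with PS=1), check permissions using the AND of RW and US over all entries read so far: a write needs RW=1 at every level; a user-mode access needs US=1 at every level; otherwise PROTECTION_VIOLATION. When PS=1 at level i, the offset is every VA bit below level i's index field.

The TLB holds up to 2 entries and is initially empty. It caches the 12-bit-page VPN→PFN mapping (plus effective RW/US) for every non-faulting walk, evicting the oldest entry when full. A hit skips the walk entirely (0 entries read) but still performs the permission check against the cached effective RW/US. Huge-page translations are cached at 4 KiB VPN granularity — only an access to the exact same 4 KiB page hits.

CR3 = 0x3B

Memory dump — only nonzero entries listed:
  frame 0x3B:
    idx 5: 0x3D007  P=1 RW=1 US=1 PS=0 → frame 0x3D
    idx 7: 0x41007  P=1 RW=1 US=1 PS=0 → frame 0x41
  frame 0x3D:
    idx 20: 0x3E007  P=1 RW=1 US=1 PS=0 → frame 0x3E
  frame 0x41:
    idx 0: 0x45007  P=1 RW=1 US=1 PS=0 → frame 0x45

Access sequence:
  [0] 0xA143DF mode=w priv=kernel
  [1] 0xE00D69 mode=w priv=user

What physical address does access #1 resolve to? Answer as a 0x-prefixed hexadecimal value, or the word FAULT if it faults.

Per-access translation:
#0 VA=0xA143DF (w,kernel):
  L0 @0x3B[5] → 0x3D007  P=1,RW=1,US=1,PS=0
  L1 @0x3D[20] → 0x3E007  P=1,RW=1,US=1,PS=0
  ⇒ phys 0x3E3DF  [2 reads]
#1 VA=0xE00D69 (w,user):
  L0 @0x3B[7] → 0x41007  P=1,RW=1,US=1,PS=0
  L1 @0x41[0] → 0x45007  P=1,RW=1,US=1,PS=0
  ⇒ phys 0x45D69  [2 reads]

Access #1 PA: 0x45D69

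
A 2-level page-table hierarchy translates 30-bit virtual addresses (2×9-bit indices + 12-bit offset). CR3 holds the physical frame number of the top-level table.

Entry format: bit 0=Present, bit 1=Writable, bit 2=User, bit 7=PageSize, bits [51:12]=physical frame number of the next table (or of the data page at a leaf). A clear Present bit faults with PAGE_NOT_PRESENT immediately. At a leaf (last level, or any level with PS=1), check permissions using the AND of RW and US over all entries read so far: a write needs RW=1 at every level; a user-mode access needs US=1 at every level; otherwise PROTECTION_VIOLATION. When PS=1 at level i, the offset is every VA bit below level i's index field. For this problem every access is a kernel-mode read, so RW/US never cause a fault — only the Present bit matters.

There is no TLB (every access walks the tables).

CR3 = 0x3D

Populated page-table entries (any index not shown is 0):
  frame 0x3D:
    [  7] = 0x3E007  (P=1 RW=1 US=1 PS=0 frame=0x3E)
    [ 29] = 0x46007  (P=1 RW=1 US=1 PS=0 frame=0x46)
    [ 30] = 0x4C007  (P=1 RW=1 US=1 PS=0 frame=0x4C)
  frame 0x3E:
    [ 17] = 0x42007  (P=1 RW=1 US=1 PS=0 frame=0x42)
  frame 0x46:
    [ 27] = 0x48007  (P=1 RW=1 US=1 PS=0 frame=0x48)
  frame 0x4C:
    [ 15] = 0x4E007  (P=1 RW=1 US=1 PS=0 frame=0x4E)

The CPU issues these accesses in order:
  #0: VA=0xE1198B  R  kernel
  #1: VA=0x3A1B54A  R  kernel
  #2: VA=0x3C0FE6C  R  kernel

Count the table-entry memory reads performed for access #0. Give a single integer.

Walk each access:
#0 VA=0xE1198B (r,kernel):
  L0: frame=0x3D idx=7 entry=0x3E007 [P=1 RW=1 US=1 PS=0]
  L1: frame=0x3E idx=17 entry=0x42007 [P=1 RW=1 US=1 PS=0]
  ✓ 0x4298B  — 2 lookups
#1 VA=0x3A1B54A (r,kernel):
  L0: frame=0x3D idx=29 entry=0x46007 [P=1 RW=1 US=1 PS=0]
  L1: frame=0x46 idx=27 entry=0x48007 [P=1 RW=1 US=1 PS=0]
  ✓ 0x4854A  — 2 lookups
#2 VA=0x3C0FE6C (r,kernel):
  L0: frame=0x3D idx=30 entry=0x4C007 [P=1 RW=1 US=1 PS=0]
  L1: frame=0x4C idx=15 entry=0x4E007 [P=1 RW=1 US=1 PS=0]
  ✓ 0x4EE6C  — 2 lookups

Entries read for #0: 2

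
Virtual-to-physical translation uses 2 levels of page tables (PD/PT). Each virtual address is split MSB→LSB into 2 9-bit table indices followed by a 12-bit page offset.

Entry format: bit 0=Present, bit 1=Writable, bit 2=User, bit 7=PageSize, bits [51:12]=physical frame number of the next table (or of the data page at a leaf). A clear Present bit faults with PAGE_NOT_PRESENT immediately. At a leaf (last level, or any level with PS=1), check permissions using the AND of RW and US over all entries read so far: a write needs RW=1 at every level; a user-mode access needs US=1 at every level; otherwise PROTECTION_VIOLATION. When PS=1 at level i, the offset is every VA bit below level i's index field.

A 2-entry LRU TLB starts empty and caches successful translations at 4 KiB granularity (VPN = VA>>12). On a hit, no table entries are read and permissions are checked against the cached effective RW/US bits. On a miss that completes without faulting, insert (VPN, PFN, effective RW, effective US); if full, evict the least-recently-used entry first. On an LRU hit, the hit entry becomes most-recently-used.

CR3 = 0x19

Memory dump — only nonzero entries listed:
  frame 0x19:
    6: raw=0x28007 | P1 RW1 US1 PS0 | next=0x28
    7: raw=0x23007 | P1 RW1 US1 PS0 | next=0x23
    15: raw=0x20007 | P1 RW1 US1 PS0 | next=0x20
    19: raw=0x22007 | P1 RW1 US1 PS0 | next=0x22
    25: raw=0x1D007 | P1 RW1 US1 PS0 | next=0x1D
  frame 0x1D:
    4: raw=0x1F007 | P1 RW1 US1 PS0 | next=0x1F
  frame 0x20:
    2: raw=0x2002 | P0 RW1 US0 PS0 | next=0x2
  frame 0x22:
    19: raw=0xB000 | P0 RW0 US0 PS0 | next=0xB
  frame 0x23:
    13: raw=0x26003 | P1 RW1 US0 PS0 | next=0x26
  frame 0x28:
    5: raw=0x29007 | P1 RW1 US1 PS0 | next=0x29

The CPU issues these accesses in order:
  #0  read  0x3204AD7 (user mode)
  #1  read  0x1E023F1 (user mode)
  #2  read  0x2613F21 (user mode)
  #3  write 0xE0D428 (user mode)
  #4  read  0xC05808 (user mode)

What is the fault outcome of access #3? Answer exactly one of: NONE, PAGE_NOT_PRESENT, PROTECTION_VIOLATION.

Trace:
#0 VA=0x3204AD7 (r,user):
  lvl0: tbl 0x19, slot 25 ⇒ 0x1D007 (P1/RW1/US1/PS0)
  lvl1: tbl 0x1D, slot 4 ⇒ 0x1F007 (P1/RW1/US1/PS0)
  ✓ 0x1FAD7  — 2 lookups
#1 VA=0x1E023F1 (r,user):
  lvl0: tbl 0x19, slot 15 ⇒ 0x20007 (P1/RW1/US1/PS0)
  lvl1: tbl 0x20, slot 2 ⇒ 0x2002 (P0/RW1/US0/PS0)
  ⇒ fault: PAGE_NOT_PRESENT  — 2 lookups
#2 VA=0x2613F21 (r,user):
  lvl0: tbl 0x19, slot 19 ⇒ 0x22007 (P1/RW1/US1/PS0)
  lvl1: tbl 0x22, slot 19 ⇒ 0xB000 (P0/RW0/US0/PS0)
  ⇒ fault: PAGE_NOT_PRESENT  — 2 lookups
#3 VA=0xE0D428 (w,user):
  lvl0: tbl 0x19, slot 7 ⇒ 0x23007 (P1/RW1/US1/PS0)
  lvl1: tbl 0x23, slot 13 ⇒ 0x26003 (P1/RW1/US0/PS0)
  ⇒ fault: PROTECTION_VIOLATION  — 2 lookups
#4 VA=0xC05808 (r,user):
  lvl0: tbl 0x19, slot 6 ⇒ 0x28007 (P1/RW1/US1/PS0)
  lvl1: tbl 0x28, slot 5 ⇒ 0x29007 (P1/RW1/US1/PS0)
  ✓ 0x29808  — 2 lookups

Access #3 fault: PROTECTION_VIOLATION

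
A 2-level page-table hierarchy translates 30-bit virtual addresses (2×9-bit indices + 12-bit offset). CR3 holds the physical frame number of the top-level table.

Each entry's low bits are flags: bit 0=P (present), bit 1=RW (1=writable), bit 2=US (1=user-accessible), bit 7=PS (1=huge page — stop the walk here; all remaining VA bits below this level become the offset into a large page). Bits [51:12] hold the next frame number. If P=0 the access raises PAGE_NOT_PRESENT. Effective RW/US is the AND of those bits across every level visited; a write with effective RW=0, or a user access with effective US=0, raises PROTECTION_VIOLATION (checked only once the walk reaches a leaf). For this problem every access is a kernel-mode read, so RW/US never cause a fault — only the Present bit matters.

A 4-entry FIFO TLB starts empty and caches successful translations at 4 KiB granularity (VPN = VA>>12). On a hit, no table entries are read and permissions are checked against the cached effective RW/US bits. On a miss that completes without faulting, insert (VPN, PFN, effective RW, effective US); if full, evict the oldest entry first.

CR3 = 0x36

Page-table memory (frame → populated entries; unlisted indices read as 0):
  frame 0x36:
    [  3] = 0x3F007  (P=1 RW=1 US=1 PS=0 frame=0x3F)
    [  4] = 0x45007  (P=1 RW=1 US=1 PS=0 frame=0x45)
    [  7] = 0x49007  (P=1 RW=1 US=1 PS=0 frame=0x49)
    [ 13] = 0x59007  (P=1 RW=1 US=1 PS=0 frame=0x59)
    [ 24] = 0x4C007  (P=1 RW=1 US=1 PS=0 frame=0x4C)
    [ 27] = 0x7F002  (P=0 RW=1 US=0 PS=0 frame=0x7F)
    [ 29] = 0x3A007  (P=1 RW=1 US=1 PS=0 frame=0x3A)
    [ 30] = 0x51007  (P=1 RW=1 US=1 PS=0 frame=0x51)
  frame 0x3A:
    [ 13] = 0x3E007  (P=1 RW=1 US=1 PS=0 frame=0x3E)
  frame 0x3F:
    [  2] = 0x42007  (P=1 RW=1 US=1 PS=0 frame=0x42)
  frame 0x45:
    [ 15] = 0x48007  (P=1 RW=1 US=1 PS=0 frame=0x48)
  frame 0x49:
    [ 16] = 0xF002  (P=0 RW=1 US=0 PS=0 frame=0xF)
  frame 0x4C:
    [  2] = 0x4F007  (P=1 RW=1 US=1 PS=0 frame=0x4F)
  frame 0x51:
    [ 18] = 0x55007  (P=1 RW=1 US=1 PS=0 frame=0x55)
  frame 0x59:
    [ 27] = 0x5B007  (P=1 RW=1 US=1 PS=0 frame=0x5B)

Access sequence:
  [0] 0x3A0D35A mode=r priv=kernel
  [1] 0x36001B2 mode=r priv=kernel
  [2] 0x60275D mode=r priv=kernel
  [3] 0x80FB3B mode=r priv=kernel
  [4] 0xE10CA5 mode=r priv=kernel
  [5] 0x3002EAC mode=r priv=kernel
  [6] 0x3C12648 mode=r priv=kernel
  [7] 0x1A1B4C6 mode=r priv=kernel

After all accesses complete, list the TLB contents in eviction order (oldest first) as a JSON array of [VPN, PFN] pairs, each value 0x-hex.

Per-access translation:
#0 VA=0x3A0D35A (r,kernel):
  L0: frame=0x36 idx=29 entry=0x3A007 [P=1 RW=1 US=1 PS=0]
  L1: frame=0x3A idx=13 entry=0x3E007 [P=1 RW=1 US=1 PS=0]
  ⇒ phys 0x3E35A  [2 reads]
#1 VA=0x36001B2 (r,kernel):
  L0: frame=0x36 idx=27 entry=0x7F002 [P=0 RW=1 US=0 PS=0]
  ⇒ fault: PAGE_NOT_PRESENT  — 1 lookups
#2 VA=0x60275D (r,kernel):
  L0: frame=0x36 idx=3 entry=0x3F007 [P=1 RW=1 US=1 PS=0]
  L1: frame=0x3F idx=2 entry=0x42007 [P=1 RW=1 US=1 PS=0]
  ⇒ phys 0x4275D  [2 reads]
#3 VA=0x80FB3B (r,kernel):
  L0: frame=0x36 idx=4 entry=0x45007 [P=1 RW=1 US=1 PS=0]
  L1: frame=0x45 idx=15 entry=0x48007 [P=1 RW=1 US=1 PS=0]
  ⇒ phys 0x48B3B  [2 reads]
#4 VA=0xE10CA5 (r,kernel):
  L0: frame=0x36 idx=7 entry=0x49007 [P=1 RW=1 US=1 PS=0]
  L1: frame=0x49 idx=16 entry=0xF002 [P=0 RW=1 US=0 PS=0]
  ⇒ fault: PAGE_NOT_PRESENT  — 2 lookups
#5 VA=0x3002EAC (r,kernel):
  L0: frame=0x36 idx=24 entry=0x4C007 [P=1 RW=1 US=1 PS=0]
  L1: frame=0x4C idx=2 entry=0x4F007 [P=1 RW=1 US=1 PS=0]
  ⇒ phys 0x4FEAC  [2 reads]
#6 VA=0x3C12648 (r,kernel):
  L0: frame=0x36 idx=30 entry=0x51007 [P=1 RW=1 US=1 PS=0]
  L1: frame=0x51 idx=18 entry=0x55007 [P=1 RW=1 US=1 PS=0]
  ⇒ phys 0x55648  [2 reads]
#7 VA=0x1A1B4C6 (r,kernel):
  L0: frame=0x36 idx=13 entry=0x59007 [P=1 RW=1 US=1 PS=0]
  L1: frame=0x59 idx=27 entry=0x5B007 [P=1 RW=1 US=1 PS=0]
  ⇒ phys 0x5B4C6  [2 reads]

TLB: [["0x80F", "0x48"], ["0x3002", "0x4F"], ["0x3C12", "0x55"], ["0x1A1B", "0x5B"]]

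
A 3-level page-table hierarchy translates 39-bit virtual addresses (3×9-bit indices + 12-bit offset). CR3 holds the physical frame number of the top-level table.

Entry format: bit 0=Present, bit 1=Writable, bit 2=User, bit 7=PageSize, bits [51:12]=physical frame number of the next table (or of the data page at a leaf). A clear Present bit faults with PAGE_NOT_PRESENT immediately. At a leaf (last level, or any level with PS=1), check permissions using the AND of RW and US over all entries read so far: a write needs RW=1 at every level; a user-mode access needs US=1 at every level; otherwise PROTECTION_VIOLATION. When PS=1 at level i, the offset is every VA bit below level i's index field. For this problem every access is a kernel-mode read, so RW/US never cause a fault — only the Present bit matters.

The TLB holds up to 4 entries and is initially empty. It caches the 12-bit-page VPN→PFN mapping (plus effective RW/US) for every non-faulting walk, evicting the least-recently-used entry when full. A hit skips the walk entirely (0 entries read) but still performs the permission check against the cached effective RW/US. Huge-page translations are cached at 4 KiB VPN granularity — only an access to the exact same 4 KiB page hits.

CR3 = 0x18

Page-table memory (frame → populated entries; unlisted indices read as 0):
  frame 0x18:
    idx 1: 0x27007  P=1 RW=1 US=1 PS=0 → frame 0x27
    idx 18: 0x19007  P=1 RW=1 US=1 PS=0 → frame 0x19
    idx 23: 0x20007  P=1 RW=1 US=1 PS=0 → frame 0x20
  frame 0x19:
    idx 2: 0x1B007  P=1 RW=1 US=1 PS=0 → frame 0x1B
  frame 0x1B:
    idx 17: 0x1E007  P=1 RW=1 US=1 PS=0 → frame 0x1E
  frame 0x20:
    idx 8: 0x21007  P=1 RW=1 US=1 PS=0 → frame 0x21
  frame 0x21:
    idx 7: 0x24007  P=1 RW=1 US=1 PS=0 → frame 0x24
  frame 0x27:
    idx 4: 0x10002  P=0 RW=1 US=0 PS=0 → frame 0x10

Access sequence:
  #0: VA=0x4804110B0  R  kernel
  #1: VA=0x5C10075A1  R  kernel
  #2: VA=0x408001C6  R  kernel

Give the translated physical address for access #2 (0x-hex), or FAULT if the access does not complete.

Per-access translation:
#0 VA=0x4804110B0 (r,kernel):
  L0 @0x18[18] → 0x19007  P=1,RW=1,US=1,PS=0
  L1 @0x19[2] → 0x1B007  P=1,RW=1,US=1,PS=0
  L2 @0x1B[17] → 0x1E007  P=1,RW=1,US=1,PS=0
  ✓ 0x1E0B0  — 3 lookups
#1 VA=0x5C10075A1 (r,kernel):
  L0 @0x18[23] → 0x20007  P=1,RW=1,US=1,PS=0
  L1 @0x20[8] → 0x21007  P=1,RW=1,US=1,PS=0
  L2 @0x21[7] → 0x24007  P=1,RW=1,US=1,PS=0
  ✓ 0x245A1  — 3 lookups
#2 VA=0x408001C6 (r,kernel):
  L0 @0x18[1] → 0x27007  P=1,RW=1,US=1,PS=0
  L1 @0x27[4] → 0x10002  P=0,RW=1,US=0,PS=0
  ⇒ fault: PAGE_NOT_PRESENT  — 2 lookups

Access #2 PA: FAULT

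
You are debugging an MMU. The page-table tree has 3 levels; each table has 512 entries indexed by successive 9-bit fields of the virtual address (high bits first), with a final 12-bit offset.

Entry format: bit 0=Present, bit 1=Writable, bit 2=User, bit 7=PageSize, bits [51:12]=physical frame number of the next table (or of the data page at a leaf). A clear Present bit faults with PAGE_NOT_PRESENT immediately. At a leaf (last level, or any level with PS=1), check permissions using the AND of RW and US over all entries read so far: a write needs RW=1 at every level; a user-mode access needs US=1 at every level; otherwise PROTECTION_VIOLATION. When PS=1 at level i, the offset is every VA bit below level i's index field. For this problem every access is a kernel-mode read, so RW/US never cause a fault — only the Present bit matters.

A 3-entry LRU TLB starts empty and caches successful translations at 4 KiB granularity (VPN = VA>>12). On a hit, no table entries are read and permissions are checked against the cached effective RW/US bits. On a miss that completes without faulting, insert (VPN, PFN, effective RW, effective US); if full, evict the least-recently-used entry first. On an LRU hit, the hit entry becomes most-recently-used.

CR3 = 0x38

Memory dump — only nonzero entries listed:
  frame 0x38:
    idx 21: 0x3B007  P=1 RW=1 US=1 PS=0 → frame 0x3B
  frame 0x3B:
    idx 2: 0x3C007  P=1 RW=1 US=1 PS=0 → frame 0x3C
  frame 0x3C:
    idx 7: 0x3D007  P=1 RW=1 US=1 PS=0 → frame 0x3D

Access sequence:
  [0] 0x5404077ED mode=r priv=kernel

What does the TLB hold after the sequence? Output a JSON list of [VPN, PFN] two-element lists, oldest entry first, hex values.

Trace:
#0 VA=0x5404077ED (r,kernel):
  [0] read 0x38 idx=21: raw=0x3B007 flags P=1 W=1 U=1 S=0
  [1] read 0x3B idx=2: raw=0x3C007 flags P=1 W=1 U=1 S=0
  [2] read 0x3C idx=7: raw=0x3D007 flags P=1 W=1 U=1 S=0
  ✓ 0x3D7ED  — 3 lookups

TLB: [["0x540407", "0x3D"]]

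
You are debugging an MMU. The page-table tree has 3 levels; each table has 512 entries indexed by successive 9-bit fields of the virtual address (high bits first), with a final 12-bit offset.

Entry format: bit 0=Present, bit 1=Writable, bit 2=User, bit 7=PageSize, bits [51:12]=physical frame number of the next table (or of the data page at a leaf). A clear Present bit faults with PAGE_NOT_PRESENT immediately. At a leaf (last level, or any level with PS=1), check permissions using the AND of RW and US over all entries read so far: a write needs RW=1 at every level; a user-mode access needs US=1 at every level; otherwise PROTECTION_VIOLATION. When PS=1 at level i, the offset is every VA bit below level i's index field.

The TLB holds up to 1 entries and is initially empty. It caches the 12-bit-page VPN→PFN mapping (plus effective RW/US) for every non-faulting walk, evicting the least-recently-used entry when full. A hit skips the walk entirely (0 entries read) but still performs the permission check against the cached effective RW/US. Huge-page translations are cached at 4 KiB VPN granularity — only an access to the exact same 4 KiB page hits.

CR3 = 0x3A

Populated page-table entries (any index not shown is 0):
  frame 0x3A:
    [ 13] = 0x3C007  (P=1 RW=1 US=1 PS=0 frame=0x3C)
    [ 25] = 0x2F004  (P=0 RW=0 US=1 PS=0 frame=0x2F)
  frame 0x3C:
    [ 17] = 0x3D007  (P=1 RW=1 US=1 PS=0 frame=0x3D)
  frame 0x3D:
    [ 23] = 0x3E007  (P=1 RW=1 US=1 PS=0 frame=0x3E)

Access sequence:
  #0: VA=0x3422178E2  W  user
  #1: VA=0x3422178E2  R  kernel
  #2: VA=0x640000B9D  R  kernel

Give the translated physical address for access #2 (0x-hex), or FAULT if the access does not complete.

Walk each access:
#0 VA=0x3422178E2 (w,user):
  L0 @0x3A[13] → 0x3C007  P=1,RW=1,US=1,PS=0
  L1 @0x3C[17] → 0x3D007  P=1,RW=1,US=1,PS=0
  L2 @0x3D[23] → 0x3E007  P=1,RW=1,US=1,PS=0
  ⇒ phys 0x3E8E2  [3 reads]
#1 VA=0x3422178E2 (r,kernel):
  TLB hit vpn=0x342217 → PA=0x3E8E2
#2 VA=0x640000B9D (r,kernel):
  L0 @0x3A[25] → 0x2F004  P=0,RW=0,US=1,PS=0
  → PAGE_NOT_PRESENT  (1 entries read)

Access #2 PA: FAULT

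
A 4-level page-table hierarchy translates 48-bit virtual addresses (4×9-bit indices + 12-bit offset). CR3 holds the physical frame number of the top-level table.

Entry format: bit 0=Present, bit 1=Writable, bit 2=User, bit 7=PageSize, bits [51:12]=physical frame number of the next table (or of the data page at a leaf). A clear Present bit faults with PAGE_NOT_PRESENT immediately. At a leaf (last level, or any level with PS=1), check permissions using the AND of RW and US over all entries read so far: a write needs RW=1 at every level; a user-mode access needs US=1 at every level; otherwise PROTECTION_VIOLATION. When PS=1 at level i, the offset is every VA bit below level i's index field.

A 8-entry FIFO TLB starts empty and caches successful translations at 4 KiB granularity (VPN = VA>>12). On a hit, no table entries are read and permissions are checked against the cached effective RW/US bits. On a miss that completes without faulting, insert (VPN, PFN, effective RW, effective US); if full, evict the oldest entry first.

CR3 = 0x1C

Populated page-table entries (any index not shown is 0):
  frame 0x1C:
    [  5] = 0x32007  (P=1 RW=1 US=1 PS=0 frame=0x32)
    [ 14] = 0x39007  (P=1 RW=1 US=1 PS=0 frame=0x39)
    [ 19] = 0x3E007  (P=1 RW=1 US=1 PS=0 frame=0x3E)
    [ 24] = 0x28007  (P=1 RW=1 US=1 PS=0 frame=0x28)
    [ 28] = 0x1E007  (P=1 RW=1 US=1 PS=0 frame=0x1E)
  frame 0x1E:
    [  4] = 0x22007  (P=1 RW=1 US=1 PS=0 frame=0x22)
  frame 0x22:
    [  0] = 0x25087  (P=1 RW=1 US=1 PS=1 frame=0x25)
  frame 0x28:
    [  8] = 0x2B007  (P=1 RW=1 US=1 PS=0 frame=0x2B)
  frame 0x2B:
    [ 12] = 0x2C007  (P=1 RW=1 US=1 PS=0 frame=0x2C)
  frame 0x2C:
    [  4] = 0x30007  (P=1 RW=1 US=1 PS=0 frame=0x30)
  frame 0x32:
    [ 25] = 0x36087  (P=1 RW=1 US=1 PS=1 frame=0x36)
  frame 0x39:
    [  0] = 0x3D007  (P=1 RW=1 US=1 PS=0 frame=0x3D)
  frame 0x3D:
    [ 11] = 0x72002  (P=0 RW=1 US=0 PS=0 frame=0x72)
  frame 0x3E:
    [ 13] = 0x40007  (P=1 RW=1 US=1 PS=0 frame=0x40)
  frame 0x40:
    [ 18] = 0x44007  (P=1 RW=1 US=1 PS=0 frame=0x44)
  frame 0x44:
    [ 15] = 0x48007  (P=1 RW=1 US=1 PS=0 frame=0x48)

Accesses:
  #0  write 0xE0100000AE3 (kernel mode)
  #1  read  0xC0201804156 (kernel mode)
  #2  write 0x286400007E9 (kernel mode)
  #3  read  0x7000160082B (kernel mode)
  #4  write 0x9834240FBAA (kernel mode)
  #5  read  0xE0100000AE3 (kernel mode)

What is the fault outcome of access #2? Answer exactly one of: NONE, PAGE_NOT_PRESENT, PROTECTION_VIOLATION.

Per-access translation:
#0 VA=0xE0100000AE3 (w,kernel):
  [0] read 0x1C idx=28: raw=0x1E007 flags P=1 W=1 U=1 S=0
  [1] read 0x1E idx=4: raw=0x22007 flags P=1 W=1 U=1 S=0
  [2] read 0x22 idx=0: raw=0x25087 flags P=1 W=1 U=1 S=1
  ⇒ phys 0x25AE3 (huge @L2)  [3 reads]
#1 VA=0xC0201804156 (r,kernel):
  [0] read 0x1C idx=24: raw=0x28007 flags P=1 W=1 U=1 S=0
  [1] read 0x28 idx=8: raw=0x2B007 flags P=1 W=1 U=1 S=0
  [2] read 0x2B idx=12: raw=0x2C007 flags P=1 W=1 U=1 S=0
  [3] read 0x2C idx=4: raw=0x30007 flags P=1 W=1 U=1 S=0
  ⇒ phys 0x30156  [4 reads]
#2 VA=0x286400007E9 (w,kernel):
  [0] read 0x1C idx=5: raw=0x32007 flags P=1 W=1 U=1 S=0
  [1] read 0x32 idx=25: raw=0x36087 flags P=1 W=1 U=1 S=1
  ⇒ phys 0x367E9 (huge @L1)  [2 reads]
#3 VA=0x7000160082B (r,kernel):
  [0] read 0x1C idx=14: raw=0x39007 flags P=1 W=1 U=1 S=0
  [1] read 0x39 idx=0: raw=0x3D007 flags P=1 W=1 U=1 S=0
  [2] read 0x3D idx=11: raw=0x72002 flags P=0 W=1 U=0 S=0
  ✗ PAGE_NOT_PRESENT  [3 reads]
#4 VA=0x9834240FBAA (w,kernel):
  [0] read 0x1C idx=19: raw=0x3E007 flags P=1 W=1 U=1 S=0
  [1] read 0x3E idx=13: raw=0x40007 flags P=1 W=1 U=1 S=0
  [2] read 0x40 idx=18: raw=0x44007 flags P=1 W=1 U=1 S=0
  [3] read 0x44 idx=15: raw=0x48007 flags P=1 W=1 U=1 S=0
  ⇒ phys 0x48BAA  [4 reads]
#5 VA=0xE0100000AE3 (r,kernel):
  TLB hit vpn=0xE0100000 → PA=0x25AE3

Access #2 fault: NONE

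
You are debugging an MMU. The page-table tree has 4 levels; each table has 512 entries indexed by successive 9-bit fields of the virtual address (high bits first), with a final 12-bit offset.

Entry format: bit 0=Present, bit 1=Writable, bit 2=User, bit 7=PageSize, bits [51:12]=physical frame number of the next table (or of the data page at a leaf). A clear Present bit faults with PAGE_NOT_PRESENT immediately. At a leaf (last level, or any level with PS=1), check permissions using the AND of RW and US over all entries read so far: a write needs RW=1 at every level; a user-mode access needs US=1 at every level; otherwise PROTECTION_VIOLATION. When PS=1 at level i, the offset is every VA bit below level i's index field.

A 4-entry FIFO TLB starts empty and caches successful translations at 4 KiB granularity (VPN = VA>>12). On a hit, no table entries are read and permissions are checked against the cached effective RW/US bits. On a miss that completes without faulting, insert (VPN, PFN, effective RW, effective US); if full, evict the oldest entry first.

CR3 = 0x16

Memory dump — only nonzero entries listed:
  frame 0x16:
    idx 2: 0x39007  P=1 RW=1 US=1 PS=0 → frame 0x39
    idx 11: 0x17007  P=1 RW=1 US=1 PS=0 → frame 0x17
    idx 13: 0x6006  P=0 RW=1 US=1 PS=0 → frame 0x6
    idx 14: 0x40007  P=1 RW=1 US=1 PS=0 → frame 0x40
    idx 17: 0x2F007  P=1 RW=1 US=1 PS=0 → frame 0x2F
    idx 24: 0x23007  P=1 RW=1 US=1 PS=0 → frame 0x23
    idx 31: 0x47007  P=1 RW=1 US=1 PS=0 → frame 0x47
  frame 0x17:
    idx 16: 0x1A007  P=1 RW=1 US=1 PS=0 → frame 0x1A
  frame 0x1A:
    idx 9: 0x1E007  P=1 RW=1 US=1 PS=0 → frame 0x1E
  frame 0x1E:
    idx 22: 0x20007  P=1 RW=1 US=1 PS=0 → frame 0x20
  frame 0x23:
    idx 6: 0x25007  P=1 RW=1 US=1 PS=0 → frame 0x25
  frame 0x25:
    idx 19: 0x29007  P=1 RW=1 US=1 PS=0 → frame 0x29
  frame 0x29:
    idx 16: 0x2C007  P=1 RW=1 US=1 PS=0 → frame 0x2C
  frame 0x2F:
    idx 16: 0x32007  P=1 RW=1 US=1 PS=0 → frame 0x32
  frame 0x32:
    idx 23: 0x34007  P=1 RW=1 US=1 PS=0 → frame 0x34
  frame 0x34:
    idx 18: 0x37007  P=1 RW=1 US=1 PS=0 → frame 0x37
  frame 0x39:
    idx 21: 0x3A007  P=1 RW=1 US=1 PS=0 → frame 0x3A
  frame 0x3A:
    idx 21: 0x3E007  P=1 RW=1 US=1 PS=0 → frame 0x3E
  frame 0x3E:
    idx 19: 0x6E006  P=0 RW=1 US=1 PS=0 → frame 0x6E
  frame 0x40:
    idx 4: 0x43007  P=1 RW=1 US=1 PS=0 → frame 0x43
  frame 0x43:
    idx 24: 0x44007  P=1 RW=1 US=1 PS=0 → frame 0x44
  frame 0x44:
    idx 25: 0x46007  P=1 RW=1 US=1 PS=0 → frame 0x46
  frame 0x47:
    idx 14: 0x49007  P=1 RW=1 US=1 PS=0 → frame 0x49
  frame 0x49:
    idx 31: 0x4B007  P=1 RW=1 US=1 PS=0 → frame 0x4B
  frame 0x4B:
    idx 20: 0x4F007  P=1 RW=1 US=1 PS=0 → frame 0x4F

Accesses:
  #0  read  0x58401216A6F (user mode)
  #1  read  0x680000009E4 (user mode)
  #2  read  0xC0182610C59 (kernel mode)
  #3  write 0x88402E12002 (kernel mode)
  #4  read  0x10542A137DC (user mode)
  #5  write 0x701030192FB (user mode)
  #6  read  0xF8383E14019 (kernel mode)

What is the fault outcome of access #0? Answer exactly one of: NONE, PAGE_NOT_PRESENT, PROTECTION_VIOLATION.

Walk each access:
#0 VA=0x58401216A6F (r,user):
  lvl0: tbl 0x16, slot 11 ⇒ 0x17007 (P1/RW1/US1/PS0)
  lvl1: tbl 0x17, slot 16 ⇒ 0x1A007 (P1/RW1/US1/PS0)
  lvl2: tbl 0x1A, slot 9 ⇒ 0x1E007 (P1/RW1/US1/PS0)
  lvl3: tbl 0x1E, slot 22 ⇒ 0x20007 (P1/RW1/US1/PS0)
  ⇒ phys 0x20A6F  [4 reads]
#1 VA=0x680000009E4 (r,user):
  lvl0: tbl 0x16, slot 13 ⇒ 0x6006 (P0/RW1/US1/PS0)
  ✗ PAGE_NOT_PRESENT  [1 reads]
#2 VA=0xC0182610C59 (r,kernel):
  lvl0: tbl 0x16, slot 24 ⇒ 0x23007 (P1/RW1/US1/PS0)
  lvl1: tbl 0x23, slot 6 ⇒ 0x25007 (P1/RW1/US1/PS0)
  lvl2: tbl 0x25, slot 19 ⇒ 0x29007 (P1/RW1/US1/PS0)
  lvl3: tbl 0x29, slot 16 ⇒ 0x2C007 (P1/RW1/US1/PS0)
  ⇒ phys 0x2CC59  [4 reads]
#3 VA=0x88402E12002 (w,kernel):
  lvl0: tbl 0x16, slot 17 ⇒ 0x2F007 (P1/RW1/US1/PS0)
  lvl1: tbl 0x2F, slot 16 ⇒ 0x32007 (P1/RW1/US1/PS0)
  lvl2: tbl 0x32, slot 23 ⇒ 0x34007 (P1/RW1/US1/PS0)
  lvl3: tbl 0x34, slot 18 ⇒ 0x37007 (P1/RW1/US1/PS0)
  ⇒ phys 0x37002  [4 reads]
#4 VA=0x10542A137DC (r,user):
  lvl0: tbl 0x16, slot 2 ⇒ 0x39007 (P1/RW1/US1/PS0)
  lvl1: tbl 0x39, slot 21 ⇒ 0x3A007 (P1/RW1/US1/PS0)
  lvl2: tbl 0x3A, slot 21 ⇒ 0x3E007 (P1/RW1/US1/PS0)
  lvl3: tbl 0x3E, slot 19 ⇒ 0x6E006 (P0/RW1/US1/PS0)
  ✗ PAGE_NOT_PRESENT  [4 reads]
#5 VA=0x701030192FB (w,user):
  lvl0: tbl 0x16, slot 14 ⇒ 0x40007 (P1/RW1/US1/PS0)
  lvl1: tbl 0x40, slot 4 ⇒ 0x43007 (P1/RW1/US1/PS0)
  lvl2: tbl 0x43, slot 24 ⇒ 0x44007 (P1/RW1/US1/PS0)
  lvl3: tbl 0x44, slot 25 ⇒ 0x46007 (P1/RW1/US1/PS0)
  ⇒ phys 0x462FB  [4 reads]
#6 VA=0xF8383E14019 (r,kernel):
  lvl0: tbl 0x16, slot 31 ⇒ 0x47007 (P1/RW1/US1/PS0)
  lvl1: tbl 0x47, slot 14 ⇒ 0x49007 (P1/RW1/US1/PS0)
  lvl2: tbl 0x49, slot 31 ⇒ 0x4B007 (P1/RW1/US1/PS0)
  lvl3: tbl 0x4B, slot 20 ⇒ 0x4F007 (P1/RW1/US1/PS0)
  ⇒ phys 0x4F019  [4 reads]

Access #0 fault: NONE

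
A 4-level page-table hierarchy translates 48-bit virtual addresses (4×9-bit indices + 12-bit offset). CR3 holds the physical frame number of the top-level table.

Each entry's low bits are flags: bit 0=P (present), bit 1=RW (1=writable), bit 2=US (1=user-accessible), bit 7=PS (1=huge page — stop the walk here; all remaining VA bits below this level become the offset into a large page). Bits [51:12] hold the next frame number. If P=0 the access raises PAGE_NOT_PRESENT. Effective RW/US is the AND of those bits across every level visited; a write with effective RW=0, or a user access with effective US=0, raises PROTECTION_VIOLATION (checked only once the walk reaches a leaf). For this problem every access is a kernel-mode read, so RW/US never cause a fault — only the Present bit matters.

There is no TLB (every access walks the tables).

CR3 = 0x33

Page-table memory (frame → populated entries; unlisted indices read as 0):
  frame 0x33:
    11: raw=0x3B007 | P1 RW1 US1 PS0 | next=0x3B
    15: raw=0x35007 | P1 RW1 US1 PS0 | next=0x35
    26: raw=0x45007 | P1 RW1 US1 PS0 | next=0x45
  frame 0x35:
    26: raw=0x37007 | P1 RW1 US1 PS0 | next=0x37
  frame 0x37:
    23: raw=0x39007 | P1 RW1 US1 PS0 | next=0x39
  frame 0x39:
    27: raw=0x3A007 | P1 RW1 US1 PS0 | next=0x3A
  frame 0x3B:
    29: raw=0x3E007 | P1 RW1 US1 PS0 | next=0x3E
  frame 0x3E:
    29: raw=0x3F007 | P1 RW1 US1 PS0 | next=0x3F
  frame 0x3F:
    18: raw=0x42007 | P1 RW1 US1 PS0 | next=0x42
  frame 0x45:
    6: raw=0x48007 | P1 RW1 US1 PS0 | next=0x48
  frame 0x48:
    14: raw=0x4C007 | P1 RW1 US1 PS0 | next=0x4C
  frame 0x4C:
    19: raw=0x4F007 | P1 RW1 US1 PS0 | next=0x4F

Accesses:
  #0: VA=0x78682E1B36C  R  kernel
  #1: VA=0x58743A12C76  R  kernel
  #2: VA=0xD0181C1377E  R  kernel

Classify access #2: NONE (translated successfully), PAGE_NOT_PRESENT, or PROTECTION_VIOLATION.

Walk each access:
#0 VA=0x78682E1B36C (r,kernel):
  lvl0: tbl 0x33, slot 15 ⇒ 0x35007 (P1/RW1/US1/PS0)
  lvl1: tbl 0x35, slot 26 ⇒ 0x37007 (P1/RW1/US1/PS0)
  lvl2: tbl 0x37, slot 23 ⇒ 0x39007 (P1/RW1/US1/PS0)
  lvl3: tbl 0x39, slot 27 ⇒ 0x3A007 (P1/RW1/US1/PS0)
  → PA=0x3A36C  (4 entries read)
#1 VA=0x58743A12C76 (r,kernel):
  lvl0: tbl 0x33, slot 11 ⇒ 0x3B007 (P1/RW1/US1/PS0)
  lvl1: tbl 0x3B, slot 29 ⇒ 0x3E007 (P1/RW1/US1/PS0)
  lvl2: tbl 0x3E, slot 29 ⇒ 0x3F007 (P1/RW1/US1/PS0)
  lvl3: tbl 0x3F, slot 18 ⇒ 0x42007 (P1/RW1/US1/PS0)
  → PA=0x42C76  (4 entries read)
#2 VA=0xD0181C1377E (r,kernel):
  lvl0: tbl 0x33, slot 26 ⇒ 0x45007 (P1/RW1/US1/PS0)
  lvl1: tbl 0x45, slot 6 ⇒ 0x48007 (P1/RW1/US1/PS0)
  lvl2: tbl 0x48, slot 14 ⇒ 0x4C007 (P1/RW1/US1/PS0)
  lvl3: tbl 0x4C, slot 19 ⇒ 0x4F007 (P1/RW1/US1/PS0)
  → PA=0x4F77E  (4 entries read)

Access #2 fault: NONE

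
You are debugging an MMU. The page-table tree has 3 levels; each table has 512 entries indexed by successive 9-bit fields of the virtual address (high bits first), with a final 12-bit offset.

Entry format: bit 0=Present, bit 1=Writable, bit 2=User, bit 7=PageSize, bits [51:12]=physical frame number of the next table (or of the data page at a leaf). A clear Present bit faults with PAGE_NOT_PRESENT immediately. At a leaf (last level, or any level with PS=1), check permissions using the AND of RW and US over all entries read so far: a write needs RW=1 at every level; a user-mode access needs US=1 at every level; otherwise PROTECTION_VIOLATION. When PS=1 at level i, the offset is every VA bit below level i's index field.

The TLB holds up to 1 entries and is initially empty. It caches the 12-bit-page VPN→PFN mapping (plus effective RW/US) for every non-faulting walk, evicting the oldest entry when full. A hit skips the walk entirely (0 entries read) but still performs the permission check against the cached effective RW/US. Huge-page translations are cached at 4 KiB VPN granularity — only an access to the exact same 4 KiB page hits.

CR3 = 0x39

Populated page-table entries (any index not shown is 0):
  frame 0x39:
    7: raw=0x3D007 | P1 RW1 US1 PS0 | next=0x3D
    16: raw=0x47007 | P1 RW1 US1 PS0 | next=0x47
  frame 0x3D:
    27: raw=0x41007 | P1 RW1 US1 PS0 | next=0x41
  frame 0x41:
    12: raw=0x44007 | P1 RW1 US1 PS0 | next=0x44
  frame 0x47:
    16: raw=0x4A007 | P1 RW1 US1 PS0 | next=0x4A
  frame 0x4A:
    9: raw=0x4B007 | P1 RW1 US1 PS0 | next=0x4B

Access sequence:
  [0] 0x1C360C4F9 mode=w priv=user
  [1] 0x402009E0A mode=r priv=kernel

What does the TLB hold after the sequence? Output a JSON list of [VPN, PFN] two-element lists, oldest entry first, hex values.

Trace:
#0 VA=0x1C360C4F9 (w,user):
  L0 @0x39[7] → 0x3D007  P=1,RW=1,US=1,PS=0
  L1 @0x3D[27] → 0x41007  P=1,RW=1,US=1,PS=0
  L2 @0x41[12] → 0x44007  P=1,RW=1,US=1,PS=0
  → PA=0x444F9  (3 entries read)
#1 VA=0x402009E0A (r,kernel):
  L0 @0x39[16] → 0x47007  P=1,RW=1,US=1,PS=0
  L1 @0x47[16] → 0x4A007  P=1,RW=1,US=1,PS=0
  L2 @0x4A[9] → 0x4B007  P=1,RW=1,US=1,PS=0
  → PA=0x4BE0A  (3 entries read)

TLB: [["0x402009", "0x4B"]]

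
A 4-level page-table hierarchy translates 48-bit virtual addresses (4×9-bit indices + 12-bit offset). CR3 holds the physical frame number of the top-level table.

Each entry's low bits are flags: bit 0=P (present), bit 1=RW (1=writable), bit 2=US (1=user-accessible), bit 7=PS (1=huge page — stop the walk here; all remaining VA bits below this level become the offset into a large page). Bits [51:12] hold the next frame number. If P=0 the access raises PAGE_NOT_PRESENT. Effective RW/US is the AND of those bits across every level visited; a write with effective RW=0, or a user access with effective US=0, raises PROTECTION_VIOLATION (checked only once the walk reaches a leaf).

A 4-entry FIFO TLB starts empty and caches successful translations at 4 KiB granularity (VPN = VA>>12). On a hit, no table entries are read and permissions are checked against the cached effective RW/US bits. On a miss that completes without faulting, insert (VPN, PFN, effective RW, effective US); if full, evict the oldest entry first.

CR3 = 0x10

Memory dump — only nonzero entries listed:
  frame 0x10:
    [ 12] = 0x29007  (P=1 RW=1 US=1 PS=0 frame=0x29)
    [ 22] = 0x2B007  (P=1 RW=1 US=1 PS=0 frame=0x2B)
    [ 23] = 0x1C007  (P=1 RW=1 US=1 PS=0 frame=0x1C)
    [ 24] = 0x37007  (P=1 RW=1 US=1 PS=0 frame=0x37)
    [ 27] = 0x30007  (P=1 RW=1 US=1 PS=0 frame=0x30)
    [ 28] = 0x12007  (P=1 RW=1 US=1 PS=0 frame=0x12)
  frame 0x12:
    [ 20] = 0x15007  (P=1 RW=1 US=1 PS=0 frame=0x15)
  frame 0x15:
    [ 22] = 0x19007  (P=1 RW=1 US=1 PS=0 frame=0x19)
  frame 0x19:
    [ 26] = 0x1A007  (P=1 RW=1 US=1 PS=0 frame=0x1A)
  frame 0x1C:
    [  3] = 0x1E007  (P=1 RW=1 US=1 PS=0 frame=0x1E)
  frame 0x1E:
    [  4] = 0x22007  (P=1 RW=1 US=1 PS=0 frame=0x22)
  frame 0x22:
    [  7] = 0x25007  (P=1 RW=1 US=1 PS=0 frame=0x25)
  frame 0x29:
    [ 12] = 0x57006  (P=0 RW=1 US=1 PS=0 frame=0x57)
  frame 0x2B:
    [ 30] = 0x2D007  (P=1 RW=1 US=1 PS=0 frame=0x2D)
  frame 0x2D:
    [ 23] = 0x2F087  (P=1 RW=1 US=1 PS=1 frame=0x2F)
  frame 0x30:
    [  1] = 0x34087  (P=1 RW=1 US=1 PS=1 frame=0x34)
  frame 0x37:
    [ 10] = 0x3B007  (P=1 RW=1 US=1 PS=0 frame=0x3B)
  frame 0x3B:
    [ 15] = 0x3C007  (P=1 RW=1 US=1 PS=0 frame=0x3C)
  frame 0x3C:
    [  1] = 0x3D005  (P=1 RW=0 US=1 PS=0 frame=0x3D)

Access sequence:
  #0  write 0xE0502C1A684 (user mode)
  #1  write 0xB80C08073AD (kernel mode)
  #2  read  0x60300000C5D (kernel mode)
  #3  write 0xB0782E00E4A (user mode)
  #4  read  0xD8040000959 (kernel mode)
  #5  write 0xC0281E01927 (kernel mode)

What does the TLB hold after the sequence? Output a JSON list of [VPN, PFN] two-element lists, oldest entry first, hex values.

Walk each access:
#0 VA=0xE0502C1A684 (w,user):
  [0] read 0x10 idx=28: raw=0x12007 flags P=1 W=1 U=1 S=0
  [1] read 0x12 idx=20: raw=0x15007 flags P=1 W=1 U=1 S=0
  [2] read 0x15 idx=22: raw=0x19007 flags P=1 W=1 U=1 S=0
  [3] read 0x19 idx=26: raw=0x1A007 flags P=1 W=1 U=1 S=0
  ✓ 0x1A684  — 4 lookups
#1 VA=0xB80C08073AD (w,kernel):
  [0] read 0x10 idx=23: raw=0x1C007 flags P=1 W=1 U=1 S=0
  [1] read 0x1C idx=3: raw=0x1E007 flags P=1 W=1 U=1 S=0
  [2] read 0x1E idx=4: raw=0x22007 flags P=1 W=1 U=1 S=0
  [3] read 0x22 idx=7: raw=0x25007 flags P=1 W=1 U=1 S=0
  ✓ 0x253AD  — 4 lookups
#2 VA=0x60300000C5D (r,kernel):
  [0] read 0x10 idx=12: raw=0x29007 flags P=1 W=1 U=1 S=0
  [1] read 0x29 idx=12: raw=0x57006 flags P=0 W=1 U=1 S=0
  → PAGE_NOT_PRESENT  (2 entries read)
#3 VA=0xB0782E00E4A (w,user):
  [0] read 0x10 idx=22: raw=0x2B007 flags P=1 W=1 U=1 S=0
  [1] read 0x2B idx=30: raw=0x2D007 flags P=1 W=1 U=1 S=0
  [2] read 0x2D idx=23: raw=0x2F087 flags P=1 W=1 U=1 S=1
  ✓ 0x2FE4A (huge @L2)  — 3 lookups
#4 VA=0xD8040000959 (r,kernel):
  [0] read 0x10 idx=27: raw=0x30007 flags P=1 W=1 U=1 S=0
  [1] read 0x30 idx=1: raw=0x34087 flags P=1 W=1 U=1 S=1
  ✓ 0x34959 (huge @L1)  — 2 lookups
#5 VA=0xC0281E01927 (w,kernel):
  [0] read 0x10 idx=24: raw=0x37007 flags P=1 W=1 U=1 S=0
  [1] read 0x37 idx=10: raw=0x3B007 flags P=1 W=1 U=1 S=0
  [2] read 0x3B idx=15: raw=0x3C007 flags P=1 W=1 U=1 S=0
  [3] read 0x3C idx=1: raw=0x3D005 flags P=1 W=0 U=1 S=0
  → PROTECTION_VIOLATION  (4 entries read)

TLB: [["0xE0502C1A", "0x1A"], ["0xB80C0807", "0x25"], ["0xB0782E00", "0x2F"], ["0xD8040000", "0x34"]]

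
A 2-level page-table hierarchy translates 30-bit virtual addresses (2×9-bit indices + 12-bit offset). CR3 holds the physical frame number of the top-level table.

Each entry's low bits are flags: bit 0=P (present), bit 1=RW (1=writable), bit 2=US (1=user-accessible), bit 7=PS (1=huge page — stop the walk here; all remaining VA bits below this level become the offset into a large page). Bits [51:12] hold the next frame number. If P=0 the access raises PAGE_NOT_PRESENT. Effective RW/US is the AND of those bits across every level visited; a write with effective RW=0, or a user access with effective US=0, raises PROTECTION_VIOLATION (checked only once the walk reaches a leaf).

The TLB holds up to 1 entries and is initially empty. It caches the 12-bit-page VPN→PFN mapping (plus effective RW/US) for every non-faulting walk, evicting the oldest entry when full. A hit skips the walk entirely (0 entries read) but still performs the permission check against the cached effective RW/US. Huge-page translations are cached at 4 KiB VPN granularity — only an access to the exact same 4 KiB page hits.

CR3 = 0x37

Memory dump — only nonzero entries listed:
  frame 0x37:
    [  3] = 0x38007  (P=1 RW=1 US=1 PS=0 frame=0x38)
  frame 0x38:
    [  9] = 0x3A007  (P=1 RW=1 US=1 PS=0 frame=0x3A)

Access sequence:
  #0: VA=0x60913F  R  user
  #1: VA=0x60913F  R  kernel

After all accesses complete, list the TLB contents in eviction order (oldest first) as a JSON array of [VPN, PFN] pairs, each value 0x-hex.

Trace:
#0 VA=0x60913F (r,user):
  L0: frame=0x37 idx=3 entry=0x38007 [P=1 RW=1 US=1 PS=0]
  L1: frame=0x38 idx=9 entry=0x3A007 [P=1 RW=1 US=1 PS=0]
  → PA=0x3A13F  (2 entries read)
#1 VA=0x60913F (r,kernel):
  TLB hit vpn=0x609 → PA=0x3A13F

TLB: [["0x609", "0x3A"]]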